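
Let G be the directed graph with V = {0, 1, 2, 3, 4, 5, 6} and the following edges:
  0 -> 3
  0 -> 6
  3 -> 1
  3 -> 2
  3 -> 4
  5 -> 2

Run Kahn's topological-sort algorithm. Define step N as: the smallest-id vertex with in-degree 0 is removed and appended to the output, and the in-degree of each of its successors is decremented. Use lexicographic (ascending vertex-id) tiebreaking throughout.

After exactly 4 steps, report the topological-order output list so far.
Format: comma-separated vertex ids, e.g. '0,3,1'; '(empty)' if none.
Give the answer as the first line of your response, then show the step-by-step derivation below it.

0,3,1,4

step 1: output 0; order=[0]; indeg=(0,1,2,0,1,0,0)
step 2: output 3; order=[0,3]; indeg=(0,0,1,0,0,0,0)
step 3: output 1; order=[0,3,1]; indeg=(0,0,1,0,0,0,0)
step 4: output 4; order=[0,3,1,4]; indeg=(0,0,1,0,0,0,0)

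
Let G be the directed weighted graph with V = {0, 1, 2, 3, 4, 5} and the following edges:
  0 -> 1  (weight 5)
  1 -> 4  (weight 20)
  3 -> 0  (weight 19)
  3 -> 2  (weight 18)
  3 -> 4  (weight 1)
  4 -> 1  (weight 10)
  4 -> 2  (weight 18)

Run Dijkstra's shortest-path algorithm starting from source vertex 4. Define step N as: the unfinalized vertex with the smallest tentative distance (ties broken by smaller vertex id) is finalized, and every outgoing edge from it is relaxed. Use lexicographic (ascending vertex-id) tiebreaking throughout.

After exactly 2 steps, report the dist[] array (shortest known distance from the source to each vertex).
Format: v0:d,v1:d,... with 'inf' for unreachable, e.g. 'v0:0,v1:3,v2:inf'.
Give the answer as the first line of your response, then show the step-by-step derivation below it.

v0:inf,v1:10,v2:18,v3:inf,v4:0,v5:inf

step 1: dist = v0:inf,v1:10,v2:18,v3:inf,v4:0,v5:inf
step 2: dist = v0:inf,v1:10,v2:18,v3:inf,v4:0,v5:inf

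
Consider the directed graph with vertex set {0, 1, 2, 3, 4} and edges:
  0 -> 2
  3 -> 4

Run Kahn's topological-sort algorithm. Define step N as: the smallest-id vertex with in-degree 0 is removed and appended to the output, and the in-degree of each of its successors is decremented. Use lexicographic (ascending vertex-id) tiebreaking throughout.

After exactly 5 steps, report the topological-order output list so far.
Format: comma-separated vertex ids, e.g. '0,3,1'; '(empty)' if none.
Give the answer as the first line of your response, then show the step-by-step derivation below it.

0,1,2,3,4

step 1: output 0; order=[0]; indeg=(0,0,0,0,1)
step 2: output 1; order=[0,1]; indeg=(0,0,0,0,1)
step 3: output 2; order=[0,1,2]; indeg=(0,0,0,0,1)
step 4: output 3; order=[0,1,2,3]; indeg=(0,0,0,0,0)
step 5: output 4; order=[0,1,2,3,4]; indeg=(0,0,0,0,0)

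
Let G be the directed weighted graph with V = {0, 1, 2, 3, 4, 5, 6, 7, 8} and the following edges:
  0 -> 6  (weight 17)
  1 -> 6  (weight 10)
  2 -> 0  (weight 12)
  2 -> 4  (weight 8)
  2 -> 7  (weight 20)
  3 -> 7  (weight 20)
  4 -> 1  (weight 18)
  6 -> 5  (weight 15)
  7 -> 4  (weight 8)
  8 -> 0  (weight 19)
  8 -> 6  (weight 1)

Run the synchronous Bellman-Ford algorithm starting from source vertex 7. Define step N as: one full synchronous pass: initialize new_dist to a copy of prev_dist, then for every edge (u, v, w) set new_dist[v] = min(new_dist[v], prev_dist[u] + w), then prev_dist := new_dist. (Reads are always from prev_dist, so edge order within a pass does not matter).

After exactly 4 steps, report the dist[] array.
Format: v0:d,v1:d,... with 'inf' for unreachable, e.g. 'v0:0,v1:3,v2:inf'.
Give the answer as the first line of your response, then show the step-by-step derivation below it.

v0:inf,v1:26,v2:inf,v3:inf,v4:8,v5:51,v6:36,v7:0,v8:inf

step 1: dist = v0:inf,v1:inf,v2:inf,v3:inf,v4:8,v5:inf,v6:inf,v7:0,v8:inf
step 2: dist = v0:inf,v1:26,v2:inf,v3:inf,v4:8,v5:inf,v6:inf,v7:0,v8:inf
step 3: dist = v0:inf,v1:26,v2:inf,v3:inf,v4:8,v5:inf,v6:36,v7:0,v8:inf
step 4: dist = v0:inf,v1:26,v2:inf,v3:inf,v4:8,v5:51,v6:36,v7:0,v8:inf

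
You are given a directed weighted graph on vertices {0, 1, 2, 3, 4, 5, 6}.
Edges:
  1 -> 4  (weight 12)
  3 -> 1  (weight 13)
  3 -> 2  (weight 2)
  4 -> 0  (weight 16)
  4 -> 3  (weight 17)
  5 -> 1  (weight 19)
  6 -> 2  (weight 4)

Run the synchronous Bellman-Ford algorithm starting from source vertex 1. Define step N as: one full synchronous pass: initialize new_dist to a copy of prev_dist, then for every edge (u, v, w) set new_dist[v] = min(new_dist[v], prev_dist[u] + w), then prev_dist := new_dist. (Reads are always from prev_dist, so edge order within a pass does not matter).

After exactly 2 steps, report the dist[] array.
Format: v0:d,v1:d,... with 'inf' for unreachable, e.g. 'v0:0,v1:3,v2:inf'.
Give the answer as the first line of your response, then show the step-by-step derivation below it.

v0:28,v1:0,v2:inf,v3:29,v4:12,v5:inf,v6:inf

step 1: dist = v0:inf,v1:0,v2:inf,v3:inf,v4:12,v5:inf,v6:inf
step 2: dist = v0:28,v1:0,v2:inf,v3:29,v4:12,v5:inf,v6:inf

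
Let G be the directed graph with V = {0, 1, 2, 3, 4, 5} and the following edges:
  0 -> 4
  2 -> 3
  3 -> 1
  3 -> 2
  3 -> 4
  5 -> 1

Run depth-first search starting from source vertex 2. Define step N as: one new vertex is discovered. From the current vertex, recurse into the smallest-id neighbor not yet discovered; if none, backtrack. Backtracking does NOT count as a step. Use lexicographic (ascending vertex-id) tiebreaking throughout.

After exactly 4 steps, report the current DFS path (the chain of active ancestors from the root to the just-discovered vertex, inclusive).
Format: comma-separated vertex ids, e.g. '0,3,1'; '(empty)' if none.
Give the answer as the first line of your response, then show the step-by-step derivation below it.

2,3,4

step 1: discover 2; path=2; order=2
step 2: discover 3; path=2>3; order=2,3
step 3: discover 1; path=2>3>1; order=2,3,1
step 4: discover 4; path=2>3>4; order=2,3,1,4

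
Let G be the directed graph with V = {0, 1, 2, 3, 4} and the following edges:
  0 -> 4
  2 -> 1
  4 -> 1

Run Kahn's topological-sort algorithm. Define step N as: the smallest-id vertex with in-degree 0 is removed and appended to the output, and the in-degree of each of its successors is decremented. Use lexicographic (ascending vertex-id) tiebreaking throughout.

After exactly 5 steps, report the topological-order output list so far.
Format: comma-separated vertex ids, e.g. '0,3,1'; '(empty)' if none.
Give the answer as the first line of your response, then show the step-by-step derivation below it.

0,2,3,4,1

step 1: output 0; order=[0]; indeg=(0,2,0,0,0)
step 2: output 2; order=[0,2]; indeg=(0,1,0,0,0)
step 3: output 3; order=[0,2,3]; indeg=(0,1,0,0,0)
step 4: output 4; order=[0,2,3,4]; indeg=(0,0,0,0,0)
step 5: output 1; order=[0,2,3,4,1]; indeg=(0,0,0,0,0)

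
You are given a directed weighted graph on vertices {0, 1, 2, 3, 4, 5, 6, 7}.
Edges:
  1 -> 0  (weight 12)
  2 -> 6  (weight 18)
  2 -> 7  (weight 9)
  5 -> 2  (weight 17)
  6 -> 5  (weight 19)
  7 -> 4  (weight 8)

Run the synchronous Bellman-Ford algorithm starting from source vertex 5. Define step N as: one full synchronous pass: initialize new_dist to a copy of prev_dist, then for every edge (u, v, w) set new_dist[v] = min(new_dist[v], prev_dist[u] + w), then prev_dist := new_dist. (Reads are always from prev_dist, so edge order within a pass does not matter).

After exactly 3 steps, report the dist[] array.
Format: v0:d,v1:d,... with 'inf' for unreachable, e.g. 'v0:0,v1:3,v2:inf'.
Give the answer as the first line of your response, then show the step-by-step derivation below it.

v0:inf,v1:inf,v2:17,v3:inf,v4:34,v5:0,v6:35,v7:26

step 1: dist = v0:inf,v1:inf,v2:17,v3:inf,v4:inf,v5:0,v6:inf,v7:inf
step 2: dist = v0:inf,v1:inf,v2:17,v3:inf,v4:inf,v5:0,v6:35,v7:26
step 3: dist = v0:inf,v1:inf,v2:17,v3:inf,v4:34,v5:0,v6:35,v7:26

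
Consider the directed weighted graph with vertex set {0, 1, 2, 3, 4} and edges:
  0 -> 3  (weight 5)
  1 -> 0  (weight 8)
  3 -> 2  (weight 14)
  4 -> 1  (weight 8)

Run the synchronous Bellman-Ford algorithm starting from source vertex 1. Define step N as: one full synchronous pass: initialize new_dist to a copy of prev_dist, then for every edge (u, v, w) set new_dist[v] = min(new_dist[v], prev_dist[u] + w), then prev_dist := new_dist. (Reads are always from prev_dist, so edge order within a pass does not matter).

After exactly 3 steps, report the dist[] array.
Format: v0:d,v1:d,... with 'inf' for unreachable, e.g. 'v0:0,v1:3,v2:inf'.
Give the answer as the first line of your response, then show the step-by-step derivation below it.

v0:8,v1:0,v2:27,v3:13,v4:inf

step 1: dist = v0:8,v1:0,v2:inf,v3:inf,v4:inf
step 2: dist = v0:8,v1:0,v2:inf,v3:13,v4:inf
step 3: dist = v0:8,v1:0,v2:27,v3:13,v4:inf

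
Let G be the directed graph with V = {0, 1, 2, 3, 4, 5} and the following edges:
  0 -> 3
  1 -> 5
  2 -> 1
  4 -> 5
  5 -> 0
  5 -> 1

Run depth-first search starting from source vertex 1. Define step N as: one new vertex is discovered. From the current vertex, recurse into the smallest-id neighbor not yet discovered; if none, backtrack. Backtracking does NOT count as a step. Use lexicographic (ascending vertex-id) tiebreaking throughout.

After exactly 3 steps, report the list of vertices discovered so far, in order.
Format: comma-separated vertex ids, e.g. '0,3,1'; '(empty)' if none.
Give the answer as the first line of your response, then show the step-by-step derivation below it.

1,5,0

step 1: discover 1; path=1; order=1
step 2: discover 5; path=1>5; order=1,5
step 3: discover 0; path=1>5>0; order=1,5,0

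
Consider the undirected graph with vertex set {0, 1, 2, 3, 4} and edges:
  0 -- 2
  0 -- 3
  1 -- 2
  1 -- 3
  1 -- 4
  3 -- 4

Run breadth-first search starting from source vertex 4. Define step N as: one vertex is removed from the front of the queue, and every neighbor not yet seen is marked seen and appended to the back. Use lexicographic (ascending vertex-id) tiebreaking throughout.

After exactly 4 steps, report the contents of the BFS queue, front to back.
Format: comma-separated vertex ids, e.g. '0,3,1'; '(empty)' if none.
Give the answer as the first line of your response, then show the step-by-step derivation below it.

0

step 1: dequeue 4; queue=[1,3]; order=4
step 2: dequeue 1; queue=[3,2]; order=4,1
step 3: dequeue 3; queue=[2,0]; order=4,1,3
step 4: dequeue 2; queue=[0]; order=4,1,3,2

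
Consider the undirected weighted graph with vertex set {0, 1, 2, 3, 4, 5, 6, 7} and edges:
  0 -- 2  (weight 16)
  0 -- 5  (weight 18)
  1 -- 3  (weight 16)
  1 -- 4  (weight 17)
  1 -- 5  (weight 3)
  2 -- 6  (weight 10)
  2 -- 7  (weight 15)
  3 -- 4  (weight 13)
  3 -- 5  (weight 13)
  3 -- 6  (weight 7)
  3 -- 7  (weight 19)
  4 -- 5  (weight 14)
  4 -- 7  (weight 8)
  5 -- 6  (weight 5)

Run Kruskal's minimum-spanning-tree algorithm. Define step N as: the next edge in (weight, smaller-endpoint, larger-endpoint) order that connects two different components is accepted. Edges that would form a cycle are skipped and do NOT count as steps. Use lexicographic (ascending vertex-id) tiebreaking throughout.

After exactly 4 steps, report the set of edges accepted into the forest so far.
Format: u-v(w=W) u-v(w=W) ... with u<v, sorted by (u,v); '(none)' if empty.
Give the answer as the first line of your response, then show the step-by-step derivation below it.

1-5(w=3) 3-6(w=7) 4-7(w=8) 5-6(w=5)

step 1: add edge 1-5 (w=3); MST = {1-5(w=3)}
step 2: add edge 5-6 (w=5); MST = {1-5(w=3) 5-6(w=5)}
step 3: add edge 3-6 (w=7); MST = {1-5(w=3) 3-6(w=7) 5-6(w=5)}
step 4: add edge 4-7 (w=8); MST = {1-5(w=3) 3-6(w=7) 4-7(w=8) 5-6(w=5)}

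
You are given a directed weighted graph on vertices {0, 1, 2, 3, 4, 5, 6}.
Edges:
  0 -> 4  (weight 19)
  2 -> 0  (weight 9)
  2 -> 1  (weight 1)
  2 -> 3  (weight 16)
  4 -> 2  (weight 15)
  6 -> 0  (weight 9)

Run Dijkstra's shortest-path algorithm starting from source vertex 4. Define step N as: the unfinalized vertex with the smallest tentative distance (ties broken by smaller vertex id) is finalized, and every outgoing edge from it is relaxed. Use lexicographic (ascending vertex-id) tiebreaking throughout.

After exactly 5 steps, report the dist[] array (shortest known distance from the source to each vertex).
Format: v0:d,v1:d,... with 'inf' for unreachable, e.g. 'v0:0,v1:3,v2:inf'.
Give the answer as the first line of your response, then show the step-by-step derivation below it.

v0:24,v1:16,v2:15,v3:31,v4:0,v5:inf,v6:inf

step 1: dist = v0:inf,v1:inf,v2:15,v3:inf,v4:0,v5:inf,v6:inf
step 2: dist = v0:24,v1:16,v2:15,v3:31,v4:0,v5:inf,v6:inf
step 3: dist = v0:24,v1:16,v2:15,v3:31,v4:0,v5:inf,v6:inf
step 4: dist = v0:24,v1:16,v2:15,v3:31,v4:0,v5:inf,v6:inf
step 5: dist = v0:24,v1:16,v2:15,v3:31,v4:0,v5:inf,v6:inf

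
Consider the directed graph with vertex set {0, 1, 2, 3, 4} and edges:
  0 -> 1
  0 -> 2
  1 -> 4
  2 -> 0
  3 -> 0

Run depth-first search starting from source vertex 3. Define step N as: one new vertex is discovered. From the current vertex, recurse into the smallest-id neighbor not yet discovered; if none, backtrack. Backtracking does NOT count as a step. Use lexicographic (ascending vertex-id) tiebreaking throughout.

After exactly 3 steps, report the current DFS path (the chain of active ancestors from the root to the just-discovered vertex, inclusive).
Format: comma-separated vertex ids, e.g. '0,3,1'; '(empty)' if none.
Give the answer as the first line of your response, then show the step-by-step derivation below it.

3,0,1

step 1: discover 3; path=3; order=3
step 2: discover 0; path=3>0; order=3,0
step 3: discover 1; path=3>0>1; order=3,0,1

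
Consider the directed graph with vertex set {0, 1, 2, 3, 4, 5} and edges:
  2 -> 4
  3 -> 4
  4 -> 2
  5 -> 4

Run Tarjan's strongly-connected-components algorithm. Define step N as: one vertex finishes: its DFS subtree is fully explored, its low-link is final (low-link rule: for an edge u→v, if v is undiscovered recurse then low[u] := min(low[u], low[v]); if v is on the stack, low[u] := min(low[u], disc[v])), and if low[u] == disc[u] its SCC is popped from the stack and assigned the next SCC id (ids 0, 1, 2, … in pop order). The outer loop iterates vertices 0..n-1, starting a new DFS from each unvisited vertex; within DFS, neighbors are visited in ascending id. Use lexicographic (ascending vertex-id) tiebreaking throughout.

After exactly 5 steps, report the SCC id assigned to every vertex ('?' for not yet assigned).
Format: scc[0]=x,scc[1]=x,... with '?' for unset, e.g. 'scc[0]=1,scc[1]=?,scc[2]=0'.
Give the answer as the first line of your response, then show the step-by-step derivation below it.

scc[0]=0,scc[1]=1,scc[2]=2,scc[3]=3,scc[4]=2,scc[5]=?

step 1: low=(low[0]=0,low[1]=?,low[2]=?,low[3]=?,low[4]=?,low[5]=?); scc=(scc[0]=0,scc[1]=?,scc[2]=?,scc[3]=?,scc[4]=?,scc[5]=?)
step 2: low=(low[0]=0,low[1]=1,low[2]=?,low[3]=?,low[4]=?,low[5]=?); scc=(scc[0]=0,scc[1]=1,scc[2]=?,scc[3]=?,scc[4]=?,scc[5]=?)
step 3: low=(low[0]=0,low[1]=1,low[2]=2,low[3]=?,low[4]=2,low[5]=?); scc=(scc[0]=0,scc[1]=1,scc[2]=?,scc[3]=?,scc[4]=?,scc[5]=?)
step 4: low=(low[0]=0,low[1]=1,low[2]=2,low[3]=?,low[4]=2,low[5]=?); scc=(scc[0]=0,scc[1]=1,scc[2]=2,scc[3]=?,scc[4]=2,scc[5]=?)
step 5: low=(low[0]=0,low[1]=1,low[2]=2,low[3]=4,low[4]=2,low[5]=?); scc=(scc[0]=0,scc[1]=1,scc[2]=2,scc[3]=3,scc[4]=2,scc[5]=?)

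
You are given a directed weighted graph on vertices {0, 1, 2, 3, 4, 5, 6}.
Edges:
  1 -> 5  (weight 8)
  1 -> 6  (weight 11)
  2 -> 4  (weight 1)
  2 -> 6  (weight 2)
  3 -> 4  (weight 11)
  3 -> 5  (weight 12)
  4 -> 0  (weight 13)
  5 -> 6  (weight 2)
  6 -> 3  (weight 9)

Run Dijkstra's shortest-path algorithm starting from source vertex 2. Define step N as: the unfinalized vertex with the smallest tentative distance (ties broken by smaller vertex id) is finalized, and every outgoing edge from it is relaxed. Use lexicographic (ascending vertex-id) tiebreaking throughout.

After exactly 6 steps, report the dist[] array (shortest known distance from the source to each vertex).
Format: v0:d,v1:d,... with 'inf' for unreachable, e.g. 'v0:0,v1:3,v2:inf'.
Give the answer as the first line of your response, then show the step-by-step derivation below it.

v0:14,v1:inf,v2:0,v3:11,v4:1,v5:23,v6:2

step 1: dist = v0:inf,v1:inf,v2:0,v3:inf,v4:1,v5:inf,v6:2
step 2: dist = v0:14,v1:inf,v2:0,v3:inf,v4:1,v5:inf,v6:2
step 3: dist = v0:14,v1:inf,v2:0,v3:11,v4:1,v5:inf,v6:2
step 4: dist = v0:14,v1:inf,v2:0,v3:11,v4:1,v5:23,v6:2
step 5: dist = v0:14,v1:inf,v2:0,v3:11,v4:1,v5:23,v6:2
step 6: dist = v0:14,v1:inf,v2:0,v3:11,v4:1,v5:23,v6:2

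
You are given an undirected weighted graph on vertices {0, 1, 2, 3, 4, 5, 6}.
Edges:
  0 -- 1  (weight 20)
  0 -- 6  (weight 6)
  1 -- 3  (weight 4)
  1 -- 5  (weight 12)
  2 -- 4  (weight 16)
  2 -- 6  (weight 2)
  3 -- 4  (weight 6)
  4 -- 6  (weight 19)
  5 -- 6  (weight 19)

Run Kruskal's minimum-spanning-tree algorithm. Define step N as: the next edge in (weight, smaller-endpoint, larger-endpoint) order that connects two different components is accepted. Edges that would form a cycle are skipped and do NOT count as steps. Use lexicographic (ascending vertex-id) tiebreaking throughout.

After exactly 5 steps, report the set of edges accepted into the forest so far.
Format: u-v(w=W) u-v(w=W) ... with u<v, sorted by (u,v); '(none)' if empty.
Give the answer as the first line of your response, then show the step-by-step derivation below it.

0-6(w=6) 1-3(w=4) 1-5(w=12) 2-6(w=2) 3-4(w=6)

step 1: add edge 2-6 (w=2); MST = {2-6(w=2)}
step 2: add edge 1-3 (w=4); MST = {1-3(w=4) 2-6(w=2)}
step 3: add edge 0-6 (w=6); MST = {0-6(w=6) 1-3(w=4) 2-6(w=2)}
step 4: add edge 3-4 (w=6); MST = {0-6(w=6) 1-3(w=4) 2-6(w=2) 3-4(w=6)}
step 5: add edge 1-5 (w=12); MST = {0-6(w=6) 1-3(w=4) 1-5(w=12) 2-6(w=2) 3-4(w=6)}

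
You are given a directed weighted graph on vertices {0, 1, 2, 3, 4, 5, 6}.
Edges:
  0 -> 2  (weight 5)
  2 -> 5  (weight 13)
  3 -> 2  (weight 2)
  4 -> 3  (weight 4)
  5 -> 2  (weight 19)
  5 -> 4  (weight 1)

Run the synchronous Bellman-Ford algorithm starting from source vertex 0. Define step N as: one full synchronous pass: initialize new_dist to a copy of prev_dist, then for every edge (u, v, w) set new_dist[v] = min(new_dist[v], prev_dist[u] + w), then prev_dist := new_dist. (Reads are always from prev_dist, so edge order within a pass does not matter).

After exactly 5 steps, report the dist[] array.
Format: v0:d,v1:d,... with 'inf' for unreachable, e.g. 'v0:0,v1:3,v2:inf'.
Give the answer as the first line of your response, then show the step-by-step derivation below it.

v0:0,v1:inf,v2:5,v3:23,v4:19,v5:18,v6:inf

step 1: dist = v0:0,v1:inf,v2:5,v3:inf,v4:inf,v5:inf,v6:inf
step 2: dist = v0:0,v1:inf,v2:5,v3:inf,v4:inf,v5:18,v6:inf
step 3: dist = v0:0,v1:inf,v2:5,v3:inf,v4:19,v5:18,v6:inf
step 4: dist = v0:0,v1:inf,v2:5,v3:23,v4:19,v5:18,v6:inf
step 5: dist = v0:0,v1:inf,v2:5,v3:23,v4:19,v5:18,v6:inf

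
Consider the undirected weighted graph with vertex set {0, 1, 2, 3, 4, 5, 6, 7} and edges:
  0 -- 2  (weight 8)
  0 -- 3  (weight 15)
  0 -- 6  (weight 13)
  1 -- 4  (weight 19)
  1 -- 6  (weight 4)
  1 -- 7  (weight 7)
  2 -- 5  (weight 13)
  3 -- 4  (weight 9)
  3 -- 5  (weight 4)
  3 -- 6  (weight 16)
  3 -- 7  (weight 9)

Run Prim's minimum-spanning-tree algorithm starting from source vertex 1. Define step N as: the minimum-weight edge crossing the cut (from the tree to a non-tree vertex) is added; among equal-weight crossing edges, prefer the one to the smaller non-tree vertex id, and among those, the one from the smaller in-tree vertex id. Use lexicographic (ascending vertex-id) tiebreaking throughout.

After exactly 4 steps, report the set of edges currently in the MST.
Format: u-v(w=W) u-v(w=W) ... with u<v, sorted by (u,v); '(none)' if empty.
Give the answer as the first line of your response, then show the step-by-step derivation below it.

1-6(w=4) 1-7(w=7) 3-5(w=4) 3-7(w=9)

step 1: add edge 1-6 (w=4); MST = {1-6(w=4)}
step 2: add edge 1-7 (w=7); MST = {1-6(w=4) 1-7(w=7)}
step 3: add edge 3-7 (w=9); MST = {1-6(w=4) 1-7(w=7) 3-7(w=9)}
step 4: add edge 3-5 (w=4); MST = {1-6(w=4) 1-7(w=7) 3-5(w=4) 3-7(w=9)}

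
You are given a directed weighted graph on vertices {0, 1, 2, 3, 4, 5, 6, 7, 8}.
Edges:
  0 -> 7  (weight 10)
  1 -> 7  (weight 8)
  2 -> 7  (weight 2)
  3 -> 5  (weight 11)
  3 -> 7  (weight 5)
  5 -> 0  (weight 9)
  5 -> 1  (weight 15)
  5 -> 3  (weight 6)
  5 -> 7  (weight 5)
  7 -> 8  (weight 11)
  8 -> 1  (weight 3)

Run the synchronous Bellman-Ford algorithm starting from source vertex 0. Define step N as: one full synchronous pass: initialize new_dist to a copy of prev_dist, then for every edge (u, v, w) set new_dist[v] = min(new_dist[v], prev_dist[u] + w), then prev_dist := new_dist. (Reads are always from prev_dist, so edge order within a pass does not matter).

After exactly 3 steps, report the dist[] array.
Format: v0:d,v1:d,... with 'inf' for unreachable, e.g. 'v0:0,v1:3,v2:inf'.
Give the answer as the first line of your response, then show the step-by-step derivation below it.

v0:0,v1:24,v2:inf,v3:inf,v4:inf,v5:inf,v6:inf,v7:10,v8:21

step 1: dist = v0:0,v1:inf,v2:inf,v3:inf,v4:inf,v5:inf,v6:inf,v7:10,v8:inf
step 2: dist = v0:0,v1:inf,v2:inf,v3:inf,v4:inf,v5:inf,v6:inf,v7:10,v8:21
step 3: dist = v0:0,v1:24,v2:inf,v3:inf,v4:inf,v5:inf,v6:inf,v7:10,v8:21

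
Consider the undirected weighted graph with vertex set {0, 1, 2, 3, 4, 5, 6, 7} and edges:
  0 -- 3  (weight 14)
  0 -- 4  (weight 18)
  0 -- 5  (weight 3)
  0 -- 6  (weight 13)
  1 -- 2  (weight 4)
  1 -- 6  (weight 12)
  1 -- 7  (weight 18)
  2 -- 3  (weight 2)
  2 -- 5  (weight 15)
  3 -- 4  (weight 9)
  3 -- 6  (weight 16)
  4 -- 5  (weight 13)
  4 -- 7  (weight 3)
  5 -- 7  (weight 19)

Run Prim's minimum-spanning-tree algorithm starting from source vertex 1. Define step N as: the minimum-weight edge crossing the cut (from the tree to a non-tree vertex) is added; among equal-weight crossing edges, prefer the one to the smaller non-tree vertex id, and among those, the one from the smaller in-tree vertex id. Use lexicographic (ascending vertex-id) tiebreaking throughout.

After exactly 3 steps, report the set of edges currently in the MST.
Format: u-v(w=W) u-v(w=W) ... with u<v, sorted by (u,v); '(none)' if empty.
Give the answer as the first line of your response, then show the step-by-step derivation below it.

1-2(w=4) 2-3(w=2) 3-4(w=9)

step 1: add edge 1-2 (w=4); MST = {1-2(w=4)}
step 2: add edge 2-3 (w=2); MST = {1-2(w=4) 2-3(w=2)}
step 3: add edge 3-4 (w=9); MST = {1-2(w=4) 2-3(w=2) 3-4(w=9)}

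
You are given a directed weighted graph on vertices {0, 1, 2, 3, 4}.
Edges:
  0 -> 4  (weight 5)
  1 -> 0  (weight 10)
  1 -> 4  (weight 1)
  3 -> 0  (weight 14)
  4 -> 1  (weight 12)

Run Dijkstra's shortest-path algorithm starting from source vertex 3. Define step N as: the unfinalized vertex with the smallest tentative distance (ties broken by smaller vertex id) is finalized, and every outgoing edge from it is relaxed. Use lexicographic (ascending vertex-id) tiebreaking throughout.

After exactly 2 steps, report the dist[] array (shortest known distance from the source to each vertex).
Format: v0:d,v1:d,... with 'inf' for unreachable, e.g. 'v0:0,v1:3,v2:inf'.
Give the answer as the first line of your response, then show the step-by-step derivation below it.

v0:14,v1:inf,v2:inf,v3:0,v4:19

step 1: dist = v0:14,v1:inf,v2:inf,v3:0,v4:inf
step 2: dist = v0:14,v1:inf,v2:inf,v3:0,v4:19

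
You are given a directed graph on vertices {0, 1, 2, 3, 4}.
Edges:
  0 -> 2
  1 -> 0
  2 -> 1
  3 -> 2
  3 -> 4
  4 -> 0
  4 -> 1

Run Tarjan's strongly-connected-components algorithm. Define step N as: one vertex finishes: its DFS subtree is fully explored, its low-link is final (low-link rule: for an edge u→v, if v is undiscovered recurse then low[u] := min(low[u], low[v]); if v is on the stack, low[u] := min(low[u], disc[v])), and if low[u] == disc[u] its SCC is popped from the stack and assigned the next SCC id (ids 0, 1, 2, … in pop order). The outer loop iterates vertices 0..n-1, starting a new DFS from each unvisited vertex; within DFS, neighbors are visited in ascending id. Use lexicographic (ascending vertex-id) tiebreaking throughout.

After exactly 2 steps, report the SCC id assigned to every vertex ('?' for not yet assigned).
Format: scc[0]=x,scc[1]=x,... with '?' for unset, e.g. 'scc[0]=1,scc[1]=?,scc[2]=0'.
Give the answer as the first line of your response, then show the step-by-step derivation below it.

scc[0]=?,scc[1]=?,scc[2]=?,scc[3]=?,scc[4]=?

step 1: low=(low[0]=0,low[1]=0,low[2]=1,low[3]=?,low[4]=?); scc=(scc[0]=?,scc[1]=?,scc[2]=?,scc[3]=?,scc[4]=?)
step 2: low=(low[0]=0,low[1]=0,low[2]=0,low[3]=?,low[4]=?); scc=(scc[0]=?,scc[1]=?,scc[2]=?,scc[3]=?,scc[4]=?)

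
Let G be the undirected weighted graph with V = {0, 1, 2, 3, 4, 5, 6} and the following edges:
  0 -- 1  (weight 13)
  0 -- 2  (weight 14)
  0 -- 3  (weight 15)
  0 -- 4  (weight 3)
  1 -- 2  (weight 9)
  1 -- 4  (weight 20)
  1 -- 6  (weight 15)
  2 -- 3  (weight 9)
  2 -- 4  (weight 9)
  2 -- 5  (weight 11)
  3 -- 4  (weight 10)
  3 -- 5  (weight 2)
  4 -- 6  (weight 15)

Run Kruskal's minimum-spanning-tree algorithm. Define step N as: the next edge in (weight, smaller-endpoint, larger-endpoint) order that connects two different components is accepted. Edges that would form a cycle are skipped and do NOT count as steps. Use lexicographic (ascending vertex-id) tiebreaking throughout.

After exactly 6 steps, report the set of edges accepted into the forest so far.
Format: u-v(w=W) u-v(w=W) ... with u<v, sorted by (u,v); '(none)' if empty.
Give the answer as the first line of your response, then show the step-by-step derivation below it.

0-4(w=3) 1-2(w=9) 1-6(w=15) 2-3(w=9) 2-4(w=9) 3-5(w=2)

step 1: add edge 3-5 (w=2); MST = {3-5(w=2)}
step 2: add edge 0-4 (w=3); MST = {0-4(w=3) 3-5(w=2)}
step 3: add edge 1-2 (w=9); MST = {0-4(w=3) 1-2(w=9) 3-5(w=2)}
step 4: add edge 2-3 (w=9); MST = {0-4(w=3) 1-2(w=9) 2-3(w=9) 3-5(w=2)}
step 5: add edge 2-4 (w=9); MST = {0-4(w=3) 1-2(w=9) 2-3(w=9) 2-4(w=9) 3-5(w=2)}
step 6: add edge 1-6 (w=15); MST = {0-4(w=3) 1-2(w=9) 1-6(w=15) 2-3(w=9) 2-4(w=9) 3-5(w=2)}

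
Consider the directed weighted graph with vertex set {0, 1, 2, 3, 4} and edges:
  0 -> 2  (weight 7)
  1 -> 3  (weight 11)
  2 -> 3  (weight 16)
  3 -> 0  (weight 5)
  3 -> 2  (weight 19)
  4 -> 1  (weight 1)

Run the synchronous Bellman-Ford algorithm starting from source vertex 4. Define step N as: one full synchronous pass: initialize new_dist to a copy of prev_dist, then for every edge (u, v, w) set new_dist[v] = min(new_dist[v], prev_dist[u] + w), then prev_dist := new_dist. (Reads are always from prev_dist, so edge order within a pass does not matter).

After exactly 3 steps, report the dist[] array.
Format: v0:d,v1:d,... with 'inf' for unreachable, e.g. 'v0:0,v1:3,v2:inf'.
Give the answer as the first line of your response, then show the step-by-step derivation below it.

v0:17,v1:1,v2:31,v3:12,v4:0

step 1: dist = v0:inf,v1:1,v2:inf,v3:inf,v4:0
step 2: dist = v0:inf,v1:1,v2:inf,v3:12,v4:0
step 3: dist = v0:17,v1:1,v2:31,v3:12,v4:0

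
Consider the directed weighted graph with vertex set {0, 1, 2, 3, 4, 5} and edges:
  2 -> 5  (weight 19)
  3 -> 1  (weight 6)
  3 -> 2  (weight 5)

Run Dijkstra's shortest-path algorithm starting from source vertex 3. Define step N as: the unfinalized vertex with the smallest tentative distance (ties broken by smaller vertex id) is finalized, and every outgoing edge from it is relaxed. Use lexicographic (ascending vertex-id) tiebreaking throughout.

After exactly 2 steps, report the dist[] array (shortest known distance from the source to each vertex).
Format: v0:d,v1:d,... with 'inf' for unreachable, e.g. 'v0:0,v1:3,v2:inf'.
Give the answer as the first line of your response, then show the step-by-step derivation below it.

v0:inf,v1:6,v2:5,v3:0,v4:inf,v5:24

step 1: dist = v0:inf,v1:6,v2:5,v3:0,v4:inf,v5:inf
step 2: dist = v0:inf,v1:6,v2:5,v3:0,v4:inf,v5:24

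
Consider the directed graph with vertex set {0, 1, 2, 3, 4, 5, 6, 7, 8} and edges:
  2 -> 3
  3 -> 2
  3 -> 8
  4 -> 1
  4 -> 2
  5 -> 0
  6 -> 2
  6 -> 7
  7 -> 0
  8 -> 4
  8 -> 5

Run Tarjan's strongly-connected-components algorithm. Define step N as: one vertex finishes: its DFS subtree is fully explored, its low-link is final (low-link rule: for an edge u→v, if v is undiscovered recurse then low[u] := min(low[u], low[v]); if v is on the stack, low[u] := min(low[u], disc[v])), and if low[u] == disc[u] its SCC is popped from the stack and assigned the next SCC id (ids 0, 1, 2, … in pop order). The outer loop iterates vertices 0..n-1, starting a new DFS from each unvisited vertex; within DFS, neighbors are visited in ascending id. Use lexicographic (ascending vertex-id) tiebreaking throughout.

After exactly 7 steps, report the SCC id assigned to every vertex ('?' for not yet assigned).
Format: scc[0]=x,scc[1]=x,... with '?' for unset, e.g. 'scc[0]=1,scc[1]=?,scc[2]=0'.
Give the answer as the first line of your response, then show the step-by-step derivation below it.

scc[0]=0,scc[1]=1,scc[2]=3,scc[3]=3,scc[4]=3,scc[5]=2,scc[6]=?,scc[7]=?,scc[8]=3

step 1: low=(low[0]=0,low[1]=?,low[2]=?,low[3]=?,low[4]=?,low[5]=?,low[6]=?,low[7]=?,low[8]=?); scc=(scc[0]=0,scc[1]=?,scc[2]=?,scc[3]=?,scc[4]=?,scc[5]=?,scc[6]=?,scc[7]=?,scc[8]=?)
step 2: low=(low[0]=0,low[1]=1,low[2]=?,low[3]=?,low[4]=?,low[5]=?,low[6]=?,low[7]=?,low[8]=?); scc=(scc[0]=0,scc[1]=1,scc[2]=?,scc[3]=?,scc[4]=?,scc[5]=?,scc[6]=?,scc[7]=?,scc[8]=?)
step 3: low=(low[0]=0,low[1]=1,low[2]=2,low[3]=2,low[4]=2,low[5]=?,low[6]=?,low[7]=?,low[8]=4); scc=(scc[0]=0,scc[1]=1,scc[2]=?,scc[3]=?,scc[4]=?,scc[5]=?,scc[6]=?,scc[7]=?,scc[8]=?)
step 4: low=(low[0]=0,low[1]=1,low[2]=2,low[3]=2,low[4]=2,low[5]=6,low[6]=?,low[7]=?,low[8]=2); scc=(scc[0]=0,scc[1]=1,scc[2]=?,scc[3]=?,scc[4]=?,scc[5]=2,scc[6]=?,scc[7]=?,scc[8]=?)
step 5: low=(low[0]=0,low[1]=1,low[2]=2,low[3]=2,low[4]=2,low[5]=6,low[6]=?,low[7]=?,low[8]=2); scc=(scc[0]=0,scc[1]=1,scc[2]=?,scc[3]=?,scc[4]=?,scc[5]=2,scc[6]=?,scc[7]=?,scc[8]=?)
step 6: low=(low[0]=0,low[1]=1,low[2]=2,low[3]=2,low[4]=2,low[5]=6,low[6]=?,low[7]=?,low[8]=2); scc=(scc[0]=0,scc[1]=1,scc[2]=?,scc[3]=?,scc[4]=?,scc[5]=2,scc[6]=?,scc[7]=?,scc[8]=?)
step 7: low=(low[0]=0,low[1]=1,low[2]=2,low[3]=2,low[4]=2,low[5]=6,low[6]=?,low[7]=?,low[8]=2); scc=(scc[0]=0,scc[1]=1,scc[2]=3,scc[3]=3,scc[4]=3,scc[5]=2,scc[6]=?,scc[7]=?,scc[8]=3)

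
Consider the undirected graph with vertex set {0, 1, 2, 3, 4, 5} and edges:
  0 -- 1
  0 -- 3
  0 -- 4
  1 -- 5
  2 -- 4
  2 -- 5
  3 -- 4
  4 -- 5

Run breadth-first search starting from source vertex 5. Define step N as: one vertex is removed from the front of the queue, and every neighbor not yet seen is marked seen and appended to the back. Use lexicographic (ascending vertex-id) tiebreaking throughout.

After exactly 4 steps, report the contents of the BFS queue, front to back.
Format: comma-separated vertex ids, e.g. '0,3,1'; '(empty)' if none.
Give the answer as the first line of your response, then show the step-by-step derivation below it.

0,3

step 1: dequeue 5; queue=[1,2,4]; order=5
step 2: dequeue 1; queue=[2,4,0]; order=5,1
step 3: dequeue 2; queue=[4,0]; order=5,1,2
step 4: dequeue 4; queue=[0,3]; order=5,1,2,4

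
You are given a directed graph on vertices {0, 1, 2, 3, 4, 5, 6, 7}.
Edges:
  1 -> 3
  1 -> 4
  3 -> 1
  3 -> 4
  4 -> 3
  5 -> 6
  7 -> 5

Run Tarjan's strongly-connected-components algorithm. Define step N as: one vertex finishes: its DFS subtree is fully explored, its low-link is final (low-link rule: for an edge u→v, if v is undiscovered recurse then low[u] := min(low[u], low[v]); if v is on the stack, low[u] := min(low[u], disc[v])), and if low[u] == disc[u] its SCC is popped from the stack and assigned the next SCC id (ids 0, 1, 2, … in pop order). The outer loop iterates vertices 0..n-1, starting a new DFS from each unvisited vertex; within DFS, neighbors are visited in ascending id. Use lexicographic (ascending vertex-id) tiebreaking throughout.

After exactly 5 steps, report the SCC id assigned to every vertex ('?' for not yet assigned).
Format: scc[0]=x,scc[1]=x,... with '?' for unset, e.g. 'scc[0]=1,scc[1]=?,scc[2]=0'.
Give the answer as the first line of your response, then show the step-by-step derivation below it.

scc[0]=0,scc[1]=1,scc[2]=2,scc[3]=1,scc[4]=1,scc[5]=?,scc[6]=?,scc[7]=?

step 1: low=(low[0]=0,low[1]=?,low[2]=?,low[3]=?,low[4]=?,low[5]=?,low[6]=?,low[7]=?); scc=(scc[0]=0,scc[1]=?,scc[2]=?,scc[3]=?,scc[4]=?,scc[5]=?,scc[6]=?,scc[7]=?)
step 2: low=(low[0]=0,low[1]=1,low[2]=?,low[3]=1,low[4]=2,low[5]=?,low[6]=?,low[7]=?); scc=(scc[0]=0,scc[1]=?,scc[2]=?,scc[3]=?,scc[4]=?,scc[5]=?,scc[6]=?,scc[7]=?)
step 3: low=(low[0]=0,low[1]=1,low[2]=?,low[3]=1,low[4]=2,low[5]=?,low[6]=?,low[7]=?); scc=(scc[0]=0,scc[1]=?,scc[2]=?,scc[3]=?,scc[4]=?,scc[5]=?,scc[6]=?,scc[7]=?)
step 4: low=(low[0]=0,low[1]=1,low[2]=?,low[3]=1,low[4]=2,low[5]=?,low[6]=?,low[7]=?); scc=(scc[0]=0,scc[1]=1,scc[2]=?,scc[3]=1,scc[4]=1,scc[5]=?,scc[6]=?,scc[7]=?)
step 5: low=(low[0]=0,low[1]=1,low[2]=4,low[3]=1,low[4]=2,low[5]=?,low[6]=?,low[7]=?); scc=(scc[0]=0,scc[1]=1,scc[2]=2,scc[3]=1,scc[4]=1,scc[5]=?,scc[6]=?,scc[7]=?)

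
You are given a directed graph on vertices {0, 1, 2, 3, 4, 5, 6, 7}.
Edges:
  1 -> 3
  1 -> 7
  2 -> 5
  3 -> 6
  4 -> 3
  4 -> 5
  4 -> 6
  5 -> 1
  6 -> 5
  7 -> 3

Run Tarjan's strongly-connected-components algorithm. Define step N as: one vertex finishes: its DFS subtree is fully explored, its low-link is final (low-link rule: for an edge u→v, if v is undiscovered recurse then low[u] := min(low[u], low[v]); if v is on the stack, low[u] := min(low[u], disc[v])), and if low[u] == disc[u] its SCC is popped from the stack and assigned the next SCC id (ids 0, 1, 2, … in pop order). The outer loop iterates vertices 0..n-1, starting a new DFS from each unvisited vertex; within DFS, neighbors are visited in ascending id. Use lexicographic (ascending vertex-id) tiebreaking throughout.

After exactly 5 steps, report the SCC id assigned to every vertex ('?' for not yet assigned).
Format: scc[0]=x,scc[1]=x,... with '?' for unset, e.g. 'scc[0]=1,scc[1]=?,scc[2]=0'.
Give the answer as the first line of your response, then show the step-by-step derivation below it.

scc[0]=0,scc[1]=?,scc[2]=?,scc[3]=?,scc[4]=?,scc[5]=?,scc[6]=?,scc[7]=?

step 1: low=(low[0]=0,low[1]=?,low[2]=?,low[3]=?,low[4]=?,low[5]=?,low[6]=?,low[7]=?); scc=(scc[0]=0,scc[1]=?,scc[2]=?,scc[3]=?,scc[4]=?,scc[5]=?,scc[6]=?,scc[7]=?)
step 2: low=(low[0]=0,low[1]=1,low[2]=?,low[3]=2,low[4]=?,low[5]=1,low[6]=3,low[7]=?); scc=(scc[0]=0,scc[1]=?,scc[2]=?,scc[3]=?,scc[4]=?,scc[5]=?,scc[6]=?,scc[7]=?)
step 3: low=(low[0]=0,low[1]=1,low[2]=?,low[3]=2,low[4]=?,low[5]=1,low[6]=1,low[7]=?); scc=(scc[0]=0,scc[1]=?,scc[2]=?,scc[3]=?,scc[4]=?,scc[5]=?,scc[6]=?,scc[7]=?)
step 4: low=(low[0]=0,low[1]=1,low[2]=?,low[3]=1,low[4]=?,low[5]=1,low[6]=1,low[7]=?); scc=(scc[0]=0,scc[1]=?,scc[2]=?,scc[3]=?,scc[4]=?,scc[5]=?,scc[6]=?,scc[7]=?)
step 5: low=(low[0]=0,low[1]=1,low[2]=?,low[3]=1,low[4]=?,low[5]=1,low[6]=1,low[7]=2); scc=(scc[0]=0,scc[1]=?,scc[2]=?,scc[3]=?,scc[4]=?,scc[5]=?,scc[6]=?,scc[7]=?)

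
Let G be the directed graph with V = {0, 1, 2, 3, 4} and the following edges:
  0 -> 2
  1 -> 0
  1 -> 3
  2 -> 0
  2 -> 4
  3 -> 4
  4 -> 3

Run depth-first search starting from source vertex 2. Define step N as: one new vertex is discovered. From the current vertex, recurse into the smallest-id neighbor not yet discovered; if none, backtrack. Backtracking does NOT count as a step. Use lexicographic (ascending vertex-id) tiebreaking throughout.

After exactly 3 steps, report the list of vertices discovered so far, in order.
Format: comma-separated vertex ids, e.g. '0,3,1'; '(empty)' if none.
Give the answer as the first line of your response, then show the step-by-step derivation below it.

2,0,4

step 1: discover 2; path=2; order=2
step 2: discover 0; path=2>0; order=2,0
step 3: discover 4; path=2>4; order=2,0,4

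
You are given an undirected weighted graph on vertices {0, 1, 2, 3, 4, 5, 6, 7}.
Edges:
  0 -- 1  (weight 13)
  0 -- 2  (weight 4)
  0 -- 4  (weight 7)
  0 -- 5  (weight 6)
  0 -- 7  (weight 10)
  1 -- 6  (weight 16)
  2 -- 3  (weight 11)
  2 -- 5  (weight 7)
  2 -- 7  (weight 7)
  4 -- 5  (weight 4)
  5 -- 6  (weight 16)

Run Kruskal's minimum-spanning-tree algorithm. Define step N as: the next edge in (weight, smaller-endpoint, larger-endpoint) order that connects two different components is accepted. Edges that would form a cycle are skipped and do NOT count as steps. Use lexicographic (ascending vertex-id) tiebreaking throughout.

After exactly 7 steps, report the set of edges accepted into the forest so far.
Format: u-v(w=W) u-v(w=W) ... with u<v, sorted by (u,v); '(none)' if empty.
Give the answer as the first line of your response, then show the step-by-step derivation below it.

0-1(w=13) 0-2(w=4) 0-5(w=6) 1-6(w=16) 2-3(w=11) 2-7(w=7) 4-5(w=4)

step 1: add edge 0-2 (w=4); MST = {0-2(w=4)}
step 2: add edge 4-5 (w=4); MST = {0-2(w=4) 4-5(w=4)}
step 3: add edge 0-5 (w=6); MST = {0-2(w=4) 0-5(w=6) 4-5(w=4)}
step 4: add edge 2-7 (w=7); MST = {0-2(w=4) 0-5(w=6) 2-7(w=7) 4-5(w=4)}
step 5: add edge 2-3 (w=11); MST = {0-2(w=4) 0-5(w=6) 2-3(w=11) 2-7(w=7) 4-5(w=4)}
step 6: add edge 0-1 (w=13); MST = {0-1(w=13) 0-2(w=4) 0-5(w=6) 2-3(w=11) 2-7(w=7) 4-5(w=4)}
step 7: add edge 1-6 (w=16); MST = {0-1(w=13) 0-2(w=4) 0-5(w=6) 1-6(w=16) 2-3(w=11) 2-7(w=7) 4-5(w=4)}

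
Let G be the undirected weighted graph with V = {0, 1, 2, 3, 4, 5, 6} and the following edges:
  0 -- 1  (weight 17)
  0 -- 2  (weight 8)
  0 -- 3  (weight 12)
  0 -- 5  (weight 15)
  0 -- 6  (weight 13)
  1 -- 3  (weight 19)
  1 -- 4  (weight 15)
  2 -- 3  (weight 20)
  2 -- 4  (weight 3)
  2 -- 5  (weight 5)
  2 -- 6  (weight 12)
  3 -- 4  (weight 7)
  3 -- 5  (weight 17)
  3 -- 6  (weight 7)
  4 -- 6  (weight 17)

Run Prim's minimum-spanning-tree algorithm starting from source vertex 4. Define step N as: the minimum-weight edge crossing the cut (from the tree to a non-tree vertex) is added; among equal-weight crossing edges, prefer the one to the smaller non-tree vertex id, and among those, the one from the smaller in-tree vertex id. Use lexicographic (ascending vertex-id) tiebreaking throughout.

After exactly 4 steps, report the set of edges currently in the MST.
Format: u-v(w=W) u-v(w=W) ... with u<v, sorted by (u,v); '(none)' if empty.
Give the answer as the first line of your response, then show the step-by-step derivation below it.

2-4(w=3) 2-5(w=5) 3-4(w=7) 3-6(w=7)

step 1: add edge 2-4 (w=3); MST = {2-4(w=3)}
step 2: add edge 2-5 (w=5); MST = {2-4(w=3) 2-5(w=5)}
step 3: add edge 3-4 (w=7); MST = {2-4(w=3) 2-5(w=5) 3-4(w=7)}
step 4: add edge 3-6 (w=7); MST = {2-4(w=3) 2-5(w=5) 3-4(w=7) 3-6(w=7)}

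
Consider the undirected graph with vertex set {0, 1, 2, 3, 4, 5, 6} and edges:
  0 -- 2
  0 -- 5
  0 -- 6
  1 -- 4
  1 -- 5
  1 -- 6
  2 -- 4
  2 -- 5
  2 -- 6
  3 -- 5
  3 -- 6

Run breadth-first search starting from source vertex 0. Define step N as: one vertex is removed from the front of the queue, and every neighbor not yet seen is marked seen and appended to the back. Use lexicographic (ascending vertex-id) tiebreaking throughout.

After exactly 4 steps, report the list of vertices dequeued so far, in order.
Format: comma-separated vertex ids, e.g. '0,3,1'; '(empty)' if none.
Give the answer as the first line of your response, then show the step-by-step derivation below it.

0,2,5,6

step 1: dequeue 0; queue=[2,5,6]; order=0
step 2: dequeue 2; queue=[5,6,4]; order=0,2
step 3: dequeue 5; queue=[6,4,1,3]; order=0,2,5
step 4: dequeue 6; queue=[4,1,3]; order=0,2,5,6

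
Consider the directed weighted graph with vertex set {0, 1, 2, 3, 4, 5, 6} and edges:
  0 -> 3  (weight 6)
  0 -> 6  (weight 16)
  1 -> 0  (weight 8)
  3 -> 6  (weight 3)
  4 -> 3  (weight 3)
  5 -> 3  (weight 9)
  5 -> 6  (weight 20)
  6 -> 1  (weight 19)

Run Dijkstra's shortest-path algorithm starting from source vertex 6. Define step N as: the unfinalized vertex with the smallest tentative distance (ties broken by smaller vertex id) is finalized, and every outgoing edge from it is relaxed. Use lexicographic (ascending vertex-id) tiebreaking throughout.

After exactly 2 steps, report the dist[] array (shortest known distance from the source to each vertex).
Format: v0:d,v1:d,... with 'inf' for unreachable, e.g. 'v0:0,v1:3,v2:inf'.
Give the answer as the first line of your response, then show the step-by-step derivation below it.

v0:27,v1:19,v2:inf,v3:inf,v4:inf,v5:inf,v6:0

step 1: dist = v0:inf,v1:19,v2:inf,v3:inf,v4:inf,v5:inf,v6:0
step 2: dist = v0:27,v1:19,v2:inf,v3:inf,v4:inf,v5:inf,v6:0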